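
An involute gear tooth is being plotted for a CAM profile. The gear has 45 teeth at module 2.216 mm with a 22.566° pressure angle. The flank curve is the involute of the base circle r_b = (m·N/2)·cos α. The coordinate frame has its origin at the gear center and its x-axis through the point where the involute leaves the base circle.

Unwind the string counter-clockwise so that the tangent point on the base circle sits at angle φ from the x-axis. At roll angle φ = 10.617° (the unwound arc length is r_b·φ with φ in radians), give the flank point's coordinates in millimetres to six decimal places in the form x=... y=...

x=46.826327 y=0.097316

pitch radius r_p = m·N/2 = 2.216·45/2 = 49.860000
base radius r_b = r_p·cos α = 49.860000·cos 22.566° = 46.042624
roll angle φ = 10.617° = 0.18530161 rad
x = r_b·(cos φ + φ·sin φ) = 46.042624·(0.98288073 + 0.18530161·0.18424299) = 46.826327
y = r_b·(sin φ − φ·cos φ) = 46.042624·(0.18424299 − 0.18530161·0.98288073) = 0.097316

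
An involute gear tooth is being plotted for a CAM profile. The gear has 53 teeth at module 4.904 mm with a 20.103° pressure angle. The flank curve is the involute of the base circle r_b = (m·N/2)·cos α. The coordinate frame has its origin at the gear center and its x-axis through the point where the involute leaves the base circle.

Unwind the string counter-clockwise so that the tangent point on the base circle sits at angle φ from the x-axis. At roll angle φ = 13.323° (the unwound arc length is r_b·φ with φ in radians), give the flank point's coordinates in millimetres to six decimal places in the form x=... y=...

x=125.293461 y=0.508703

pitch radius r_p = m·N/2 = 4.904·53/2 = 129.956000
base radius r_b = r_p·cos α = 129.956000·cos 20.103° = 122.038594
roll angle φ = 13.323° = 0.23253022 rad
x = r_b·(cos φ + φ·sin φ) = 122.038594·(0.97308645 + 0.23253022·0.23044038) = 125.293461
y = r_b·(sin φ − φ·cos φ) = 122.038594·(0.23044038 − 0.23253022·0.97308645) = 0.508703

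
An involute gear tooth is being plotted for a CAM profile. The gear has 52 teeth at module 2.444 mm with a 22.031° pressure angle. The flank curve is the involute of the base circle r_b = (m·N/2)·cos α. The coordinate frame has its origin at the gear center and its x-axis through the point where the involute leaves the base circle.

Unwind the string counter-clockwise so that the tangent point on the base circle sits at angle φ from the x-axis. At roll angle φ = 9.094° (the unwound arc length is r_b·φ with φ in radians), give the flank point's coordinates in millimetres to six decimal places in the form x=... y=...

pitch radius r_p = m·N/2 = 2.444·52/2 = 63.544000
base radius r_b = r_p·cos α = 63.544000·cos 22.031° = 58.904083
roll angle φ = 9.094° = 0.15872024 rad
x = r_b·(cos φ + φ·sin φ) = 58.904083·(0.98743036 + 0.15872024·0.15805466) = 59.641376
y = r_b·(sin φ − φ·cos φ) = 58.904083·(0.15805466 − 0.15872024·0.98743036) = 0.078312

x=59.641376 y=0.078312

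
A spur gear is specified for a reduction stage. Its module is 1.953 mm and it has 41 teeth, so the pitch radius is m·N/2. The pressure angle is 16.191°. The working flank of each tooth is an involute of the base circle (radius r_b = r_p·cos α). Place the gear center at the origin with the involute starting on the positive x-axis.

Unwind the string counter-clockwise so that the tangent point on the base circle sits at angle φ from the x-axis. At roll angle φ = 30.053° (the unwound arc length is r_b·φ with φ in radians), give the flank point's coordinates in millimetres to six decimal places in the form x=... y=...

pitch radius r_p = m·N/2 = 1.953·41/2 = 40.036500
base radius r_b = r_p·cos α = 40.036500·cos 16.191° = 38.448552
roll angle φ = 30.053° = 0.52452380 rad
x = r_b·(cos φ + φ·sin φ) = 38.448552·(0.86556252 + 0.52452380·0.50080088) = 43.379368
y = r_b·(sin φ − φ·cos φ) = 38.448552·(0.50080088 − 0.52452380·0.86556252) = 1.799113

x=43.379368 y=1.799113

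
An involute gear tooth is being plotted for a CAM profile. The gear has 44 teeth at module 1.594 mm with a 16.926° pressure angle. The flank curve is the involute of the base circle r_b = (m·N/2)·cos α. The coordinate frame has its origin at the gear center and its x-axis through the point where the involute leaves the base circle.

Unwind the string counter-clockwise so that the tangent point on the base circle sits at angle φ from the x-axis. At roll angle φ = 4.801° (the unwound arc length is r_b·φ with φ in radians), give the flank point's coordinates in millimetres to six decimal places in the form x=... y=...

x=33.666481 y=0.006575

pitch radius r_p = m·N/2 = 1.594·44/2 = 35.068000
base radius r_b = r_p·cos α = 35.068000·cos 16.926° = 33.548909
roll angle φ = 4.801° = 0.08379326 rad
x = r_b·(cos φ + φ·sin φ) = 33.548909·(0.99649140 + 0.08379326·0.08369524) = 33.666481
y = r_b·(sin φ − φ·cos φ) = 33.548909·(0.08369524 − 0.08379326·0.99649140) = 0.006575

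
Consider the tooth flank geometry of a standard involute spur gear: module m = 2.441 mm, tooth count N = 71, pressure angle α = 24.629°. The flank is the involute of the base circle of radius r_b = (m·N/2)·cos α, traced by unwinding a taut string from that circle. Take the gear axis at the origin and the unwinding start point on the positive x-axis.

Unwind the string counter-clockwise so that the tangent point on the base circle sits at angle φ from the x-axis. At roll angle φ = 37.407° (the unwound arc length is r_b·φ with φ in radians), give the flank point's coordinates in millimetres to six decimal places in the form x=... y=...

x=93.813127 y=7.000286

pitch radius r_p = m·N/2 = 2.441·71/2 = 86.655500
base radius r_b = r_p·cos α = 86.655500·cos 24.629° = 78.772041
roll angle φ = 37.407° = 0.65287531 rad
x = r_b·(cos φ + φ·sin φ) = 78.772041·(0.79434041 + 0.65287531·0.60747289) = 93.813127
y = r_b·(sin φ − φ·cos φ) = 78.772041·(0.60747289 − 0.65287531·0.79434041) = 7.000286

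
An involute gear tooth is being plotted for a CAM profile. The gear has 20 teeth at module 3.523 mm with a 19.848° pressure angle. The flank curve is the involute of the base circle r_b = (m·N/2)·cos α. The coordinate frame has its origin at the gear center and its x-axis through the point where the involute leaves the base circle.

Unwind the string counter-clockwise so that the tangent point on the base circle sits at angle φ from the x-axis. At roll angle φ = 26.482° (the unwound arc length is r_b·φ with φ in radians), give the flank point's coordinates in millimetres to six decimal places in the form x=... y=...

x=36.489922 y=1.067513

pitch radius r_p = m·N/2 = 3.523·20/2 = 35.230000
base radius r_b = r_p·cos α = 35.230000·cos 19.848° = 33.137220
roll angle φ = 26.482° = 0.46219809 rad
x = r_b·(cos φ + φ·sin φ) = 33.137220·(0.89507449 + 0.46219809·0.44591664) = 36.489922
y = r_b·(sin φ − φ·cos φ) = 33.137220·(0.44591664 − 0.46219809·0.89507449) = 1.067513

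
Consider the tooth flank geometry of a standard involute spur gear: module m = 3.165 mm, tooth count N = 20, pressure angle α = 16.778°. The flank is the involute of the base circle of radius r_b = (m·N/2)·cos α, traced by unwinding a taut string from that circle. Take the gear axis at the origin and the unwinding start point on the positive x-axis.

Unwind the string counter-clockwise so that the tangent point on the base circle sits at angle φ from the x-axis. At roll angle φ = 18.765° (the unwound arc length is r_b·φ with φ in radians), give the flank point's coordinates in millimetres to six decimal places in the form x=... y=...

pitch radius r_p = m·N/2 = 3.165·20/2 = 31.650000
base radius r_b = r_p·cos α = 31.650000·cos 16.778° = 30.302672
roll angle φ = 18.765° = 0.32751103 rad
x = r_b·(cos φ + φ·sin φ) = 30.302672·(0.94684594 + 0.32751103·0.32168736) = 31.884536
y = r_b·(sin φ − φ·cos φ) = 30.302672·(0.32168736 − 0.32751103·0.94684594) = 0.351052

x=31.884536 y=0.351052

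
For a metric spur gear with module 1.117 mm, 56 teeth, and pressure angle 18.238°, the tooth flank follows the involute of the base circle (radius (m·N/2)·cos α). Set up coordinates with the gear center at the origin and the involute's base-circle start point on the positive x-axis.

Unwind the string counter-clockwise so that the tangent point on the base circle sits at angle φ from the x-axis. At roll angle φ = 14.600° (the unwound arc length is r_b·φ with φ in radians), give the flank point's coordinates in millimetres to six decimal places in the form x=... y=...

x=30.653643 y=0.162770

pitch radius r_p = m·N/2 = 1.117·56/2 = 31.276000
base radius r_b = r_p·cos α = 31.276000·cos 18.238° = 29.704841
roll angle φ = 14.600° = 0.25481807 rad
x = r_b·(cos φ + φ·sin φ) = 29.704841·(0.96770917 + 0.25481807·0.25206936) = 30.653643
y = r_b·(sin φ − φ·cos φ) = 29.704841·(0.25206936 − 0.25481807·0.96770917) = 0.162770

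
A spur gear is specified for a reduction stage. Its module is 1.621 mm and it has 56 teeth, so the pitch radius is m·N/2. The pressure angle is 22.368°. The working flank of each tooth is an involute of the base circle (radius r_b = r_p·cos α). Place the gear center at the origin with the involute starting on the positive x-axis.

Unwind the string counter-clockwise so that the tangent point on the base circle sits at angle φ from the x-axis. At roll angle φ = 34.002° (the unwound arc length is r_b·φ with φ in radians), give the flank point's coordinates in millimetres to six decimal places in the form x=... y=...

pitch radius r_p = m·N/2 = 1.621·56/2 = 45.388000
base radius r_b = r_p·cos α = 45.388000·cos 22.368° = 41.972949
roll angle φ = 34.002° = 0.59344685 rad
x = r_b·(cos φ + φ·sin φ) = 41.972949·(0.82901805 + 0.59344685·0.55922184) = 48.725829
y = r_b·(sin φ − φ·cos φ) = 41.972949·(0.55922184 − 0.59344685·0.82901805) = 2.822416

x=48.725829 y=2.822416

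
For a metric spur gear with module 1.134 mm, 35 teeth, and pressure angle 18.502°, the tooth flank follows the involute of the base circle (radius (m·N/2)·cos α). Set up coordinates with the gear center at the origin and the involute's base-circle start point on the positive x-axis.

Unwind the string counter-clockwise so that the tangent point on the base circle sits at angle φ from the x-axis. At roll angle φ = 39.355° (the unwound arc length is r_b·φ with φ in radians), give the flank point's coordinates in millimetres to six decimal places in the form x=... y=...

pitch radius r_p = m·N/2 = 1.134·35/2 = 19.845000
base radius r_b = r_p·cos α = 19.845000·cos 18.502° = 18.819263
roll angle φ = 39.355° = 0.68687433 rad
x = r_b·(cos φ + φ·sin φ) = 18.819263·(0.77323185 + 0.68687433·0.63412341) = 22.748630
y = r_b·(sin φ − φ·cos φ) = 18.819263·(0.63412341 − 0.68687433·0.77323185) = 1.938578

x=22.748630 y=1.938578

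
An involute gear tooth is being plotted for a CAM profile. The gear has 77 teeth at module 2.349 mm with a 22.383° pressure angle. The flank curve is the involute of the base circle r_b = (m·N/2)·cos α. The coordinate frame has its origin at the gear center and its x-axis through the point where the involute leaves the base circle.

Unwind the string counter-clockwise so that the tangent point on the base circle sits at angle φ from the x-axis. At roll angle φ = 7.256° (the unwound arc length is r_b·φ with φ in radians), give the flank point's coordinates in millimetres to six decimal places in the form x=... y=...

x=84.290814 y=0.056524

pitch radius r_p = m·N/2 = 2.349·77/2 = 90.436500
base radius r_b = r_p·cos α = 90.436500·cos 22.383° = 83.622929
roll angle φ = 7.256° = 0.12664109 rad
x = r_b·(cos φ + φ·sin φ) = 83.622929·(0.99199173 + 0.12664109·0.12630285) = 84.290814
y = r_b·(sin φ − φ·cos φ) = 83.622929·(0.12630285 − 0.12664109·0.99199173) = 0.056524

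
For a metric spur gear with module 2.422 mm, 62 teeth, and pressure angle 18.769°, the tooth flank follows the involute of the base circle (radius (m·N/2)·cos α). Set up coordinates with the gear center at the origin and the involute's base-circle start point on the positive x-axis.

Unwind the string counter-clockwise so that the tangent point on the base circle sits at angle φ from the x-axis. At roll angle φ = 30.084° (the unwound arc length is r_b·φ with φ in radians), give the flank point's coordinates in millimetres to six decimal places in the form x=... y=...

pitch radius r_p = m·N/2 = 2.422·62/2 = 75.082000
base radius r_b = r_p·cos α = 75.082000·cos 18.769° = 71.089401
roll angle φ = 30.084° = 0.52506485 rad
x = r_b·(cos φ + φ·sin φ) = 71.089401·(0.86529144 + 0.52506485·0.50126912) = 80.223694
y = r_b·(sin φ − φ·cos φ) = 71.089401·(0.50126912 − 0.52506485·0.86529144) = 3.336581

x=80.223694 y=3.336581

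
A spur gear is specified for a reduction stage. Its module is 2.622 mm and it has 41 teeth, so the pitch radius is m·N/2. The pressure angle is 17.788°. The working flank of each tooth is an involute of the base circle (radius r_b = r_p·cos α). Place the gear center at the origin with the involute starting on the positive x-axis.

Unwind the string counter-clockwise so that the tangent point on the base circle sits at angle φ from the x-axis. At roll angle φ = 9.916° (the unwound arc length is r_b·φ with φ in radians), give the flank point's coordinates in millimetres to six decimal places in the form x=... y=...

pitch radius r_p = m·N/2 = 2.622·41/2 = 53.751000
base radius r_b = r_p·cos α = 53.751000·cos 17.788° = 51.181347
roll angle φ = 9.916° = 0.17306685 rad
x = r_b·(cos φ + φ·sin φ) = 51.181347·(0.98506128 + 0.17306685·0.17220419) = 51.942113
y = r_b·(sin φ − φ·cos φ) = 51.181347·(0.17220419 − 0.17306685·0.98506128) = 0.088172

x=51.942113 y=0.088172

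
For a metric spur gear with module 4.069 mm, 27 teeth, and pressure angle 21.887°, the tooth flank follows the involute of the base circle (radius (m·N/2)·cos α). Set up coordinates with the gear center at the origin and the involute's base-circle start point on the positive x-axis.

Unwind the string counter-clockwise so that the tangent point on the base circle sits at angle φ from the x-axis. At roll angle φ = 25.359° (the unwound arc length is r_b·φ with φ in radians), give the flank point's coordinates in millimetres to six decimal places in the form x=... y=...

x=55.722770 y=1.444469

pitch radius r_p = m·N/2 = 4.069·27/2 = 54.931500
base radius r_b = r_p·cos α = 54.931500·cos 21.887° = 50.972085
roll angle φ = 25.359° = 0.44259805 rad
x = r_b·(cos φ + φ·sin φ) = 50.972085·(0.90364200 + 0.44259805·0.42828861) = 55.722770
y = r_b·(sin φ − φ·cos φ) = 50.972085·(0.42828861 − 0.44259805·0.90364200) = 1.444469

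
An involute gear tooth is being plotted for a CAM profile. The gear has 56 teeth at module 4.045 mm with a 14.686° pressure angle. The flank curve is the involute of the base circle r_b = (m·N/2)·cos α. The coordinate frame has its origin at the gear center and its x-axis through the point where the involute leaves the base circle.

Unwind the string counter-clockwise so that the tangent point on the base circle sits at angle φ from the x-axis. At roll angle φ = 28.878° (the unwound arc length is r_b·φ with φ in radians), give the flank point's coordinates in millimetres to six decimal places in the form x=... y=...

x=122.604249 y=4.558169

pitch radius r_p = m·N/2 = 4.045·56/2 = 113.260000
base radius r_b = r_p·cos α = 113.260000·cos 14.686° = 109.559765
roll angle φ = 28.878° = 0.50401618 rad
x = r_b·(cos φ + φ·sin φ) = 109.559765·(0.87565003 + 0.50401618·0.48294619) = 122.604249
y = r_b·(sin φ − φ·cos φ) = 109.559765·(0.48294619 − 0.50401618·0.87565003) = 4.558169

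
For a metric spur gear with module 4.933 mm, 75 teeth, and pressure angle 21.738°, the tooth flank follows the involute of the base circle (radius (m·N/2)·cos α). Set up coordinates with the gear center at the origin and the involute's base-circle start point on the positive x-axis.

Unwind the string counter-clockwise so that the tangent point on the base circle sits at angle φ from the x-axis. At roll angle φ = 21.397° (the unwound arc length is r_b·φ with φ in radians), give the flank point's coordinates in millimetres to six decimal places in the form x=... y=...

pitch radius r_p = m·N/2 = 4.933·75/2 = 184.987500
base radius r_b = r_p·cos α = 184.987500·cos 21.738° = 171.832510
roll angle φ = 21.397° = 0.37344810 rad
x = r_b·(cos φ + φ·sin φ) = 171.832510·(0.93107492 + 0.37344810·0.36482803) = 183.400147
y = r_b·(sin φ − φ·cos φ) = 171.832510·(0.36482803 − 0.37344810·0.93107492) = 2.941751

x=183.400147 y=2.941751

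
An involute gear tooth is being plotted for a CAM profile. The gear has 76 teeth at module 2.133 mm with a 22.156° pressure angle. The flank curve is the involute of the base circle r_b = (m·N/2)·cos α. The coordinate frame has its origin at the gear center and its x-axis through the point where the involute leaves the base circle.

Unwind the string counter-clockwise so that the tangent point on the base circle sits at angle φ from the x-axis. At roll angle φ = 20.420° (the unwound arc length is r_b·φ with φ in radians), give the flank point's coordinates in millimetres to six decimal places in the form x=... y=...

pitch radius r_p = m·N/2 = 2.133·76/2 = 81.054000
base radius r_b = r_p·cos α = 81.054000·cos 22.156° = 75.069011
roll angle φ = 20.420° = 0.35639623 rad
x = r_b·(cos φ + φ·sin φ) = 75.069011·(0.93716026 + 0.35639623·0.34889920) = 79.686252
y = r_b·(sin φ − φ·cos φ) = 75.069011·(0.34889920 − 0.35639623·0.93716026) = 1.118439

x=79.686252 y=1.118439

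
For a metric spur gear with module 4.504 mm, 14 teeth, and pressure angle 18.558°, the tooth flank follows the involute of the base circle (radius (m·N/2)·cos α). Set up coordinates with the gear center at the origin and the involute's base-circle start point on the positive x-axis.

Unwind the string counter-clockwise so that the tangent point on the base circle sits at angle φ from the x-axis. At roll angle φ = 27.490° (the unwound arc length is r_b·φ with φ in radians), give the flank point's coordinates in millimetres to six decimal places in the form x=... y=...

pitch radius r_p = m·N/2 = 4.504·14/2 = 31.528000
base radius r_b = r_p·cos α = 31.528000·cos 18.558° = 29.888606
roll angle φ = 27.490° = 0.47979101 rad
x = r_b·(cos φ + φ·sin φ) = 29.888606·(0.88709141 + 0.47979101·0.46159379) = 33.133312
y = r_b·(sin φ − φ·cos φ) = 29.888606·(0.46159379 − 0.47979101·0.88709141) = 1.075252

x=33.133312 y=1.075252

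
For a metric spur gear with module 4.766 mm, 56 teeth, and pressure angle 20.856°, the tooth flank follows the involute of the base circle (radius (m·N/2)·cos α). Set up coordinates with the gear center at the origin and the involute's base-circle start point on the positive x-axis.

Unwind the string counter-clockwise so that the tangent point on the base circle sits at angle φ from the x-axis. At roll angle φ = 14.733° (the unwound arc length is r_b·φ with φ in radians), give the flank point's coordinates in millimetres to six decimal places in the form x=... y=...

x=128.759103 y=0.702088

pitch radius r_p = m·N/2 = 4.766·56/2 = 133.448000
base radius r_b = r_p·cos α = 133.448000·cos 20.856° = 124.704241
roll angle φ = 14.733° = 0.25713936 rad
x = r_b·(cos φ + φ·sin φ) = 124.704241·(0.96712144 + 0.25713936·0.25431501) = 128.759103
y = r_b·(sin φ − φ·cos φ) = 124.704241·(0.25431501 − 0.25713936·0.96712144) = 0.702088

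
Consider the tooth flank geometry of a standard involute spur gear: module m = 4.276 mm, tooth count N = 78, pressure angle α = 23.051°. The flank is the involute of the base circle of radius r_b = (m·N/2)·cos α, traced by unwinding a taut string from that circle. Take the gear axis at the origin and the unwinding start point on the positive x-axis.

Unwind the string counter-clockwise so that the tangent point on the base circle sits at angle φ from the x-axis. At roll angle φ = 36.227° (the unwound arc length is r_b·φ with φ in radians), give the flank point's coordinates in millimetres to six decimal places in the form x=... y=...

pitch radius r_p = m·N/2 = 4.276·78/2 = 166.764000
base radius r_b = r_p·cos α = 166.764000·cos 23.051° = 153.449011
roll angle φ = 36.227° = 0.63228043 rad
x = r_b·(cos φ + φ·sin φ) = 153.449011·(0.80668191 + 0.63228043·0.59098587) = 181.123648
y = r_b·(sin φ − φ·cos φ) = 153.449011·(0.59098587 − 0.63228043·0.80668191) = 12.419655

x=181.123648 y=12.419655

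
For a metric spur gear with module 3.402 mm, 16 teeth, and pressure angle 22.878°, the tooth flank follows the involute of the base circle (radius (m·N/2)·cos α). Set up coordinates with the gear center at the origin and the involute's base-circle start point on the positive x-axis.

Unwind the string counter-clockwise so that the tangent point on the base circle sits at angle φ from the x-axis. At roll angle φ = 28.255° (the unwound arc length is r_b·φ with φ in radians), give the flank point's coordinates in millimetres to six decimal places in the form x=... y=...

x=27.941162 y=0.978228

pitch radius r_p = m·N/2 = 3.402·16/2 = 27.216000
base radius r_b = r_p·cos α = 27.216000·cos 22.878° = 25.075047
roll angle φ = 28.255° = 0.49314278 rad
x = r_b·(cos φ + φ·sin φ) = 25.075047·(0.88084943 + 0.49314278·0.47339654) = 27.941162
y = r_b·(sin φ − φ·cos φ) = 25.075047·(0.47339654 − 0.49314278·0.88084943) = 0.978228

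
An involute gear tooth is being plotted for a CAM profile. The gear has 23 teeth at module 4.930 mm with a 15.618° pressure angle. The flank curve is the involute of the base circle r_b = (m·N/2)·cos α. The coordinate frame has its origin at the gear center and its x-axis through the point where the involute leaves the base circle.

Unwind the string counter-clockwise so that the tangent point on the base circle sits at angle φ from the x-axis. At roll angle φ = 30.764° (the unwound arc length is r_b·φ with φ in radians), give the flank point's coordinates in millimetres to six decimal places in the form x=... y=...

pitch radius r_p = m·N/2 = 4.930·23/2 = 56.695000
base radius r_b = r_p·cos α = 56.695000·cos 15.618° = 54.601709
roll angle φ = 30.764° = 0.53693309 rad
x = r_b·(cos φ + φ·sin φ) = 54.601709·(0.85928145 + 0.53693309·0.51150306) = 61.914209
y = r_b·(sin φ − φ·cos φ) = 54.601709·(0.51150306 − 0.53693309·0.85928145) = 2.736988

x=61.914209 y=2.736988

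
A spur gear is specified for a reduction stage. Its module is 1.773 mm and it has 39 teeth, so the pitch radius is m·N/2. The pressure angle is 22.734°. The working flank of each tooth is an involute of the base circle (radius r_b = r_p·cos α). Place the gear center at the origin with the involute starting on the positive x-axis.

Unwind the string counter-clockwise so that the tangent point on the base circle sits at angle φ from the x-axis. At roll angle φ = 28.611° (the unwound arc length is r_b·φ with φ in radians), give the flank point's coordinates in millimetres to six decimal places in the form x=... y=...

pitch radius r_p = m·N/2 = 1.773·39/2 = 34.573500
base radius r_b = r_p·cos α = 34.573500·cos 22.734° = 31.887448
roll angle φ = 28.611° = 0.49935615 rad
x = r_b·(cos φ + φ·sin φ) = 31.887448·(0.87789106 + 0.49935615·0.47886041) = 35.618692
y = r_b·(sin φ − φ·cos φ) = 31.887448·(0.47886041 − 0.49935615·0.87789106) = 1.290807

x=35.618692 y=1.290807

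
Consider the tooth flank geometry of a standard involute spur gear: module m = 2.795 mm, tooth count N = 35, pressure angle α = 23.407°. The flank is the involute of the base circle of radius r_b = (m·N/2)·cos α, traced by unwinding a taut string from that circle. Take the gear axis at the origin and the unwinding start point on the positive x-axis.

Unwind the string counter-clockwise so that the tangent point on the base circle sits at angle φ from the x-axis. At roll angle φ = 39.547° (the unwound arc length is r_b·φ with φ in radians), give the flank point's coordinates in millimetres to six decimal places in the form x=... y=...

pitch radius r_p = m·N/2 = 2.795·35/2 = 48.912500
base radius r_b = r_p·cos α = 48.912500·cos 23.407° = 44.887300
roll angle φ = 39.547° = 0.69022536 rad
x = r_b·(cos φ + φ·sin φ) = 44.887300·(0.77110255 + 0.69022536·0.63671097) = 54.339515
y = r_b·(sin φ − φ·cos φ) = 44.887300·(0.63671097 − 0.69022536·0.77110255) = 4.689665

x=54.339515 y=4.689665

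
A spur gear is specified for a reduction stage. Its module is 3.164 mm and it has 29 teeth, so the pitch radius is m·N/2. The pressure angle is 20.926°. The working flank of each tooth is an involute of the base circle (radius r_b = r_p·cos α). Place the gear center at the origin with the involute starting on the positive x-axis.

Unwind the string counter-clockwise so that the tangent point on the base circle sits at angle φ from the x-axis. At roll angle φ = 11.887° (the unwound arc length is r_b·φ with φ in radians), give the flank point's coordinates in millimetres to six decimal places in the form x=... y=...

pitch radius r_p = m·N/2 = 3.164·29/2 = 45.878000
base radius r_b = r_p·cos α = 45.878000·cos 20.926° = 42.852002
roll angle φ = 11.887° = 0.20746729 rad
x = r_b·(cos φ + φ·sin φ) = 42.852002·(0.97855575 + 0.20746729·0.20598216) = 43.764334
y = r_b·(sin φ − φ·cos φ) = 42.852002·(0.20598216 − 0.20746729·0.97855575) = 0.127007

x=43.764334 y=0.127007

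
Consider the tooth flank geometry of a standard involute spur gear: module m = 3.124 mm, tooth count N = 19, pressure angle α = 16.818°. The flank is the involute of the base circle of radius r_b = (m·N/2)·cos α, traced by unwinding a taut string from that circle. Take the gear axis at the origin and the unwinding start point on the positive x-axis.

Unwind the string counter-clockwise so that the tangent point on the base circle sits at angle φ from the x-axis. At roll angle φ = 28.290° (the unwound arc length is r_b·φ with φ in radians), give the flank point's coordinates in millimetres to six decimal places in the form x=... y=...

pitch radius r_p = m·N/2 = 3.124·19/2 = 29.678000
base radius r_b = r_p·cos α = 29.678000·cos 16.818° = 28.408632
roll angle φ = 28.290° = 0.49375365 rad
x = r_b·(cos φ + φ·sin φ) = 28.408632·(0.88056008 + 0.49375365·0.47393453) = 31.663323
y = r_b·(sin φ − φ·cos φ) = 28.408632·(0.47393453 − 0.49375365·0.88056008) = 1.112334

x=31.663323 y=1.112334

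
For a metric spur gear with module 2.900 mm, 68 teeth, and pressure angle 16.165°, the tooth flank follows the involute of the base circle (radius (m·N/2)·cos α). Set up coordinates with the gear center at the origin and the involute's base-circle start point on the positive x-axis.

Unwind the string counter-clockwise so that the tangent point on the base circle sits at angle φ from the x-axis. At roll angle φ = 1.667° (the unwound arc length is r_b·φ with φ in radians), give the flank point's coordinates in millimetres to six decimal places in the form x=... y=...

pitch radius r_p = m·N/2 = 2.900·68/2 = 98.600000
base radius r_b = r_p·cos α = 98.600000·cos 16.165° = 94.701744
roll angle φ = 1.667° = 0.02909464 rad
x = r_b·(cos φ + φ·sin φ) = 94.701744·(0.99957678 + 0.02909464·0.02909053) = 94.741818
y = r_b·(sin φ − φ·cos φ) = 94.701744·(0.02909053 − 0.02909464·0.99957678) = 0.000777

x=94.741818 y=0.000777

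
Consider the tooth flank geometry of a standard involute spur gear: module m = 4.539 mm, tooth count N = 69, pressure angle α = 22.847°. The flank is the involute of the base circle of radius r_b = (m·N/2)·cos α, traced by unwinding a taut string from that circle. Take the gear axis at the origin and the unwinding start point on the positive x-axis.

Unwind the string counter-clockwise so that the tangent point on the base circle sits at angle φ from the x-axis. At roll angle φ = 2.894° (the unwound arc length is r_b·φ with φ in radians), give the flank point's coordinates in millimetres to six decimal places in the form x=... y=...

pitch radius r_p = m·N/2 = 4.539·69/2 = 156.595500
base radius r_b = r_p·cos α = 156.595500·cos 22.847° = 144.309794
roll angle φ = 2.894° = 0.05050983 rad
x = r_b·(cos φ + φ·sin φ) = 144.309794·(0.99872465 + 0.05050983·0.05048835) = 144.493761
y = r_b·(sin φ − φ·cos φ) = 144.309794·(0.05048835 − 0.05050983·0.99872465) = 0.006197

x=144.493761 y=0.006197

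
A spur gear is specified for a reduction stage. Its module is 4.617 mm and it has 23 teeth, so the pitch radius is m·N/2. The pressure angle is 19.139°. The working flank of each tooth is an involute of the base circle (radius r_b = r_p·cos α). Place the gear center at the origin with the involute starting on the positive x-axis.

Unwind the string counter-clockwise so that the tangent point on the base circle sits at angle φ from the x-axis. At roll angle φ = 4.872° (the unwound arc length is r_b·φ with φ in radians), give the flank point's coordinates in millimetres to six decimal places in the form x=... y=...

x=50.341714 y=0.010273

pitch radius r_p = m·N/2 = 4.617·23/2 = 53.095500
base radius r_b = r_p·cos α = 53.095500·cos 19.139° = 50.160697
roll angle φ = 4.872° = 0.08503244 rad
x = r_b·(cos φ + φ·sin φ) = 50.160697·(0.99638692 + 0.08503244·0.08493001) = 50.341714
y = r_b·(sin φ − φ·cos φ) = 50.160697·(0.08493001 − 0.08503244·0.99638692) = 0.010273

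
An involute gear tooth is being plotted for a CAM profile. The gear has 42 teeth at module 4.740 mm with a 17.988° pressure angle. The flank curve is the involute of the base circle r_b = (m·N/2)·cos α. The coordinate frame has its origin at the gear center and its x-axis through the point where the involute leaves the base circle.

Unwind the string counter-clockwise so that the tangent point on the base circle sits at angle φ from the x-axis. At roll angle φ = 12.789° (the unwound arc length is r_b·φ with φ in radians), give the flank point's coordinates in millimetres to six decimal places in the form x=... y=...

x=97.003786 y=0.349212

pitch radius r_p = m·N/2 = 4.740·42/2 = 99.540000
base radius r_b = r_p·cos α = 99.540000·cos 17.988° = 94.674606
roll angle φ = 12.789° = 0.22321016 rad
x = r_b·(cos φ + φ·sin φ) = 94.674606·(0.97519187 + 0.22321016·0.22136128) = 97.003786
y = r_b·(sin φ − φ·cos φ) = 94.674606·(0.22136128 − 0.22321016·0.97519187) = 0.349212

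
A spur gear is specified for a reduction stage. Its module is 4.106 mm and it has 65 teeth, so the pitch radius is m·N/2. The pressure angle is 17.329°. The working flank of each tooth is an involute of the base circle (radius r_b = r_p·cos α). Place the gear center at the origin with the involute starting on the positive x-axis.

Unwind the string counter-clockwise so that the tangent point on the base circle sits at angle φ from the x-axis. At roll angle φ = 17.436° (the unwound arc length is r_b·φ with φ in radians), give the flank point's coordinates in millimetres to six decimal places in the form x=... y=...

x=133.150661 y=1.185639

pitch radius r_p = m·N/2 = 4.106·65/2 = 133.445000
base radius r_b = r_p·cos α = 133.445000·cos 17.329° = 127.387953
roll angle φ = 17.436° = 0.30431561 rad
x = r_b·(cos φ + φ·sin φ) = 127.387953·(0.95405225 + 0.30431561·0.29964030) = 133.150661
y = r_b·(sin φ − φ·cos φ) = 127.387953·(0.29964030 − 0.30431561·0.95405225) = 1.185639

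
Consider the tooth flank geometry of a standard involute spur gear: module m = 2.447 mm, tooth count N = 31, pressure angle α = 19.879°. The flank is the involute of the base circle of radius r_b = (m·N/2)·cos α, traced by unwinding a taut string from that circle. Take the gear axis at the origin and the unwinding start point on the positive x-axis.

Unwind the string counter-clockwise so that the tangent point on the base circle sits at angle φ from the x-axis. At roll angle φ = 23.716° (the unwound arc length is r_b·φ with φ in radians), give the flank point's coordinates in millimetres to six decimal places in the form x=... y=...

x=38.594376 y=0.828820

pitch radius r_p = m·N/2 = 2.447·31/2 = 37.928500
base radius r_b = r_p·cos α = 37.928500·cos 19.879° = 35.668448
roll angle φ = 23.716° = 0.41392229 rad
x = r_b·(cos φ + φ·sin φ) = 35.668448·(0.91555031 + 0.41392229·0.40220346) = 38.594376
y = r_b·(sin φ − φ·cos φ) = 35.668448·(0.40220346 − 0.41392229·0.91555031) = 0.828820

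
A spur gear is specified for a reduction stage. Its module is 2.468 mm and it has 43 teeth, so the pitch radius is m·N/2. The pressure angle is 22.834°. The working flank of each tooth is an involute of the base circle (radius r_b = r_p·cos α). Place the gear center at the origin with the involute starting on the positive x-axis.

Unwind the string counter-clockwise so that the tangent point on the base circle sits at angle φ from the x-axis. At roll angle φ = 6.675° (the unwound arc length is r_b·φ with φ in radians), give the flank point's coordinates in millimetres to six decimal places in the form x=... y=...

pitch radius r_p = m·N/2 = 2.468·43/2 = 53.062000
base radius r_b = r_p·cos α = 53.062000·cos 22.834° = 48.903692
roll angle φ = 6.675° = 0.11650073 rad
x = r_b·(cos φ + φ·sin φ) = 48.903692·(0.99322146 + 0.11650073·0.11623737) = 49.234437
y = r_b·(sin φ − φ·cos φ) = 48.903692·(0.11623737 − 0.11650073·0.99322146) = 0.025740

x=49.234437 y=0.025740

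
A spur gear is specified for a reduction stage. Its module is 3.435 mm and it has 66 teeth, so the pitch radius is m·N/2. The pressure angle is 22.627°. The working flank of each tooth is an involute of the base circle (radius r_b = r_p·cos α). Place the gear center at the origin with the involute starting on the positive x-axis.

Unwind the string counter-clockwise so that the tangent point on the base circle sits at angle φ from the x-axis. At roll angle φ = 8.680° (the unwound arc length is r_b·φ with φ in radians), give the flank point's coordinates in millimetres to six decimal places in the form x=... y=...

pitch radius r_p = m·N/2 = 3.435·66/2 = 113.355000
base radius r_b = r_p·cos α = 113.355000·cos 22.627° = 104.629955
roll angle φ = 8.680° = 0.15149458 rad
x = r_b·(cos φ + φ·sin φ) = 104.629955·(0.98854663 + 0.15149458·0.15091576) = 105.823735
y = r_b·(sin φ − φ·cos φ) = 104.629955·(0.15091576 − 0.15149458·0.98854663) = 0.120984

x=105.823735 y=0.120984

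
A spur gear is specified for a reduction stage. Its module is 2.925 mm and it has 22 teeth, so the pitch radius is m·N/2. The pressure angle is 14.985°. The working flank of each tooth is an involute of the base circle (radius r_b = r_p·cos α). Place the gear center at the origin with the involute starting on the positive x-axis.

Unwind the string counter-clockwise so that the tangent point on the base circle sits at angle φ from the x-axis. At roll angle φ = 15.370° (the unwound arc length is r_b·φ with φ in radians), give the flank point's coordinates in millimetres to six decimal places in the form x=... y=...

pitch radius r_p = m·N/2 = 2.925·22/2 = 32.175000
base radius r_b = r_p·cos α = 32.175000·cos 14.985° = 31.080843
roll angle φ = 15.370° = 0.26825711 rad
x = r_b·(cos φ + φ·sin φ) = 31.080843·(0.96423432 + 0.26825711·0.26505128) = 32.179122
y = r_b·(sin φ − φ·cos φ) = 31.080843·(0.26505128 − 0.26825711·0.96423432) = 0.198562

x=32.179122 y=0.198562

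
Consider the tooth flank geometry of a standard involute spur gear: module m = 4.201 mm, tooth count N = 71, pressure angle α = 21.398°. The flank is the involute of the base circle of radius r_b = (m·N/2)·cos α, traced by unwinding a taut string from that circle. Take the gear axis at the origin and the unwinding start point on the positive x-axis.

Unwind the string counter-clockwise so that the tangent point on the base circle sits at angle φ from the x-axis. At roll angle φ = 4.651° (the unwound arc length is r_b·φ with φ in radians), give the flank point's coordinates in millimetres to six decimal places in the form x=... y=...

x=139.312109 y=0.024742

pitch radius r_p = m·N/2 = 4.201·71/2 = 149.135500
base radius r_b = r_p·cos α = 149.135500·cos 21.398° = 138.855374
roll angle φ = 4.651° = 0.08117526 rad
x = r_b·(cos φ + φ·sin φ) = 138.855374·(0.99670710 + 0.08117526·0.08108614) = 139.312109
y = r_b·(sin φ − φ·cos φ) = 138.855374·(0.08108614 − 0.08117526·0.99670710) = 0.024742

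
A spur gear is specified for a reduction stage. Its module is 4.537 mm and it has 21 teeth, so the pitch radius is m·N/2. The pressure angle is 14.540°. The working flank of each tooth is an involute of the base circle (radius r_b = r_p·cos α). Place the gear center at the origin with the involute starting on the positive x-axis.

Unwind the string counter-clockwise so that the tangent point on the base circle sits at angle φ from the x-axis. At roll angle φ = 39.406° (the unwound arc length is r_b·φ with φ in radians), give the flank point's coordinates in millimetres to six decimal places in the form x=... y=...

pitch radius r_p = m·N/2 = 4.537·21/2 = 47.638500
base radius r_b = r_p·cos α = 47.638500·cos 14.540° = 46.112763
roll angle φ = 39.406° = 0.68776445 rad
x = r_b·(cos φ + φ·sin φ) = 46.112763·(0.77266710 + 0.68776445·0.63481143) = 55.762681
y = r_b·(sin φ − φ·cos φ) = 46.112763·(0.63481143 − 0.68776445·0.77266710) = 4.767989

x=55.762681 y=4.767989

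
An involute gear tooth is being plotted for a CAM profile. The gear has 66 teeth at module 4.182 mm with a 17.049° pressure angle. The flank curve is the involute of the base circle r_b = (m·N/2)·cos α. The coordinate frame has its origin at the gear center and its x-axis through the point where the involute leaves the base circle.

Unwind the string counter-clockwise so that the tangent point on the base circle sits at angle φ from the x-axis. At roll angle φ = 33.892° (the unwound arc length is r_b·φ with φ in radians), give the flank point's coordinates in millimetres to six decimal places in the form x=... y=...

pitch radius r_p = m·N/2 = 4.182·66/2 = 138.006000
base radius r_b = r_p·cos α = 138.006000·cos 17.049° = 131.941239
roll angle φ = 33.892° = 0.59152699 rad
x = r_b·(cos φ + φ·sin φ) = 131.941239·(0.83009015 + 0.59152699·0.55762921) = 153.044301
y = r_b·(sin φ − φ·cos φ) = 131.941239·(0.55762921 − 0.59152699·0.83009015) = 8.788406

x=153.044301 y=8.788406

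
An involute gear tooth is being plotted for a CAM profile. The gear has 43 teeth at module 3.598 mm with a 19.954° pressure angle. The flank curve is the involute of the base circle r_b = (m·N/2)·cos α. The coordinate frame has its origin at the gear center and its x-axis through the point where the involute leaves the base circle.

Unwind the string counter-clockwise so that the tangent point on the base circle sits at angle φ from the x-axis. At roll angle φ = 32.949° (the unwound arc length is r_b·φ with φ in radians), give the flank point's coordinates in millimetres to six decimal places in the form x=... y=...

x=83.760337 y=4.458810

pitch radius r_p = m·N/2 = 3.598·43/2 = 77.357000
base radius r_b = r_p·cos α = 77.357000·cos 19.954° = 72.713020
roll angle φ = 32.949° = 0.57506854 rad
x = r_b·(cos φ + φ·sin φ) = 72.713020·(0.83915503 + 0.57506854·0.54389230) = 83.760337
y = r_b·(sin φ − φ·cos φ) = 72.713020·(0.54389230 − 0.57506854·0.83915503) = 4.458810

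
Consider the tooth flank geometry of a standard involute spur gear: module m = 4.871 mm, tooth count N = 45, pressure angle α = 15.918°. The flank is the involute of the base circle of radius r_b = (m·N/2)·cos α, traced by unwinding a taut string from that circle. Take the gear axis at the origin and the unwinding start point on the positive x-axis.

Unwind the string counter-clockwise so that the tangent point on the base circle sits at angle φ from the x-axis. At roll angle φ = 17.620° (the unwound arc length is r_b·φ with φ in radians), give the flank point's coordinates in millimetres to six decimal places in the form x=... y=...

pitch radius r_p = m·N/2 = 4.871·45/2 = 109.597500
base radius r_b = r_p·cos α = 109.597500·cos 15.918° = 105.395005
roll angle φ = 17.620° = 0.30752701 rad
x = r_b·(cos φ + φ·sin φ) = 105.395005·(0.95308506 + 0.30752701·0.30270260) = 110.261545
y = r_b·(sin φ − φ·cos φ) = 105.395005·(0.30270260 − 0.30752701·0.95308506) = 1.012129

x=110.261545 y=1.012129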